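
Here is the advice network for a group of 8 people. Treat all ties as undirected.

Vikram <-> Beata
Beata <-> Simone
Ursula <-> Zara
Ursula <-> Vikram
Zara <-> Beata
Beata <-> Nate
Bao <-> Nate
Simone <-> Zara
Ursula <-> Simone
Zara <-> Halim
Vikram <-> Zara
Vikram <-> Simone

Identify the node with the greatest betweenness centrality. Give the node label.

Unnormalized betweenness of each node: Bao:0, Beata:10, Halim:0, Nate:6, Simone:1, Ursula:0, Vikram:1, Zara:7.
Beata has the largest value, 10, making it the main broker — the node through which the most shortest paths run.

Beata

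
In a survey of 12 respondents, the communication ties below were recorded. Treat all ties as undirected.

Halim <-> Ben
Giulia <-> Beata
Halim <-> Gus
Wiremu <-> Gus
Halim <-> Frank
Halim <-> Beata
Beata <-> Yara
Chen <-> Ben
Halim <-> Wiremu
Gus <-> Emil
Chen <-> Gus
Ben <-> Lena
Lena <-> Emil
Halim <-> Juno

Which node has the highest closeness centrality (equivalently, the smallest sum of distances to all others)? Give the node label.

Farness (sum of distances to all others) for each node — Beata:22, Ben:21, Chen:27, Emil:27, Frank:26, Giulia:32, Gus:20, Halim:16, Juno:26, Lena:28, Wiremu:23, Yara:32.
The smallest farness is 16, for Halim, so Halim has the highest closeness.

Halim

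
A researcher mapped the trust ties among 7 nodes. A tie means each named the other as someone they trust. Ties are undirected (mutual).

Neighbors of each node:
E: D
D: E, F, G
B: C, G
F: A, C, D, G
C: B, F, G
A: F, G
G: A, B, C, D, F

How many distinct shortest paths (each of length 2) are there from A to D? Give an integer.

The shortest distance is 2. The length-2 paths are: A–F–D; A–G–D.
That gives 2 distinct shortest paths.

2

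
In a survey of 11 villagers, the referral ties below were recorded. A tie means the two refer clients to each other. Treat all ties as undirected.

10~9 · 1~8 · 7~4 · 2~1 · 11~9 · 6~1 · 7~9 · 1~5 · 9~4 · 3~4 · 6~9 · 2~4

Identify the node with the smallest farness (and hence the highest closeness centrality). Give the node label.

9

Farness (sum of distances to all others) for each node — 1:20, 2:20, 3:27, 4:18, 5:29, 6:19, 7:23, 8:29, 9:17, 10:26, 11:26.
The smallest farness is 17, for 9, so 9 has the highest closeness.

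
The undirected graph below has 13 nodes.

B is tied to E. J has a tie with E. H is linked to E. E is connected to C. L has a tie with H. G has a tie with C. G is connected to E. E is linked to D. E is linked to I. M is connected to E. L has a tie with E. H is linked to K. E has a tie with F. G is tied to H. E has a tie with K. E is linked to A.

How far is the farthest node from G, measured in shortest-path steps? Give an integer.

2

Distances from G: A:2, B:2, C:1, D:2, E:1, F:2, H:1, I:2, J:2, K:2, L:2, M:2.
The largest is 2 (to D, B, F, M, L, A, I, K, and J), so the eccentricity of G is 2.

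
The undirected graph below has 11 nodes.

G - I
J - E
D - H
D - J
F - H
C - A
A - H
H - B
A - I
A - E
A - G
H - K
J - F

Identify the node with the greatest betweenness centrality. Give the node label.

Unnormalized betweenness of each node: A:26, B:0, C:0, D:3/2, E:4, F:3/2, G:0, H:51/2, I:0, J:5/2, K:0.
A has the largest value, 26, making it the main broker — the node through which the most shortest paths run.

A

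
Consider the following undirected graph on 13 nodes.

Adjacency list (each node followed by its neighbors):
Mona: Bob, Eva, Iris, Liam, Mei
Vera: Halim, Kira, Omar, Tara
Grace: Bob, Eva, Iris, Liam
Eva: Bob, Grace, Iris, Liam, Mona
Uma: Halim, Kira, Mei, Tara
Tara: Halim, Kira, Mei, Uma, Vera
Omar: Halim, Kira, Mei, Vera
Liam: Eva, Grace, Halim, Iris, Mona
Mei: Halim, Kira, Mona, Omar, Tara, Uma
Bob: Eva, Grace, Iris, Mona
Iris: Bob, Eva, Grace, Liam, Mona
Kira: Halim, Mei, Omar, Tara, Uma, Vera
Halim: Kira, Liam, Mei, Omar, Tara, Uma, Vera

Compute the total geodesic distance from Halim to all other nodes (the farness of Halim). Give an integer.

18

Distances from Halim: Bob:3, Eva:2, Grace:2, Iris:2, Kira:1, Liam:1, Mei:1, Mona:2, Omar:1, Tara:1, Uma:1, Vera:1.
Sum = 3 + 2 + 2 + 2 + 1 + 1 + 1 + 2 + 1 + 1 + 1 + 1 = 18.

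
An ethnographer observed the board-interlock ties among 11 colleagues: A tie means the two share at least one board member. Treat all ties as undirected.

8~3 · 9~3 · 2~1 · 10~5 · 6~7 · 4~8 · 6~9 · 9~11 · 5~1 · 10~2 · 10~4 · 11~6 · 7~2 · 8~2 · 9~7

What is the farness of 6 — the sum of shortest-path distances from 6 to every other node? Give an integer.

Distances from 6: 1:3, 2:2, 3:2, 4:4, 5:4, 7:1, 8:3, 9:1, 10:3, 11:1.
Sum = 3 + 2 + 2 + 4 + 4 + 1 + 3 + 1 + 3 + 1 = 24.

24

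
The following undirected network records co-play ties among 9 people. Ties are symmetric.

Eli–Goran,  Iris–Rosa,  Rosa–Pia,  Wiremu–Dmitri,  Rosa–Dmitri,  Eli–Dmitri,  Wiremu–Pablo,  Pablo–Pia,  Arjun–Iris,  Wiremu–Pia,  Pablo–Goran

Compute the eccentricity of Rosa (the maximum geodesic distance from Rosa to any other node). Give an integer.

3

Distances from Rosa: Arjun:2, Dmitri:1, Eli:2, Goran:3, Iris:1, Pablo:2, Pia:1, Wiremu:2.
The largest is 3 (to Goran), so the eccentricity of Rosa is 3.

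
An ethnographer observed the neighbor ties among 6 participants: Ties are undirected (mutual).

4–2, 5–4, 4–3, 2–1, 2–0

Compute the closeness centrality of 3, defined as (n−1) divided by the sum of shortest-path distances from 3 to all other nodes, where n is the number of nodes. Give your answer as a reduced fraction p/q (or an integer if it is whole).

5/11

Distances from 3: 0:3, 1:3, 2:2, 4:1, 5:2. Sum = 11.
n = 6, so closeness = 5/11.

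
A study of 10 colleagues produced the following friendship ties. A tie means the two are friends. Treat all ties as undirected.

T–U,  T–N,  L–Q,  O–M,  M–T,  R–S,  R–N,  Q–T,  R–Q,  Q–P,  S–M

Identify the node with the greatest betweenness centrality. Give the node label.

Unnormalized betweenness of each node: L:0, M:10, N:1, O:0, P:0, Q:16, R:11/2, S:2, T:35/2, U:0.
T has the largest value, 35/2, making it the main broker — the node through which the most shortest paths run.

T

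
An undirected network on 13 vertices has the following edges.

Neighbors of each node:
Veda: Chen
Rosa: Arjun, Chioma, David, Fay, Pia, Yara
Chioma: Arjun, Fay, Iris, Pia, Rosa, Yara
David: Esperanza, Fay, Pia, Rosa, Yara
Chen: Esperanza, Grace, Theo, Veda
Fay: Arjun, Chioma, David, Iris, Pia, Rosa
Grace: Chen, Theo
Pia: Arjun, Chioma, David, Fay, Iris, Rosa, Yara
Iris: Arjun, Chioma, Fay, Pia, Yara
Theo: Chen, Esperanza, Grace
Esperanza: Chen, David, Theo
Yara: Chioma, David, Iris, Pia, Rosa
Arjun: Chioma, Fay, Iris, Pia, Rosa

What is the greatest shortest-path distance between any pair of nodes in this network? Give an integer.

5

Eccentricity of each node (its greatest distance to any other): Arjun:5, Chen:4, Chioma:5, David:3, Esperanza:3, Fay:4, Grace:5, Iris:5, Pia:4, Rosa:4, Theo:4, Veda:5, Yara:4.
The maximum eccentricity is 5, realized for instance by the pair Arjun–Veda via Arjun – Pia – David – Esperanza – Chen – Veda. So the diameter is 5.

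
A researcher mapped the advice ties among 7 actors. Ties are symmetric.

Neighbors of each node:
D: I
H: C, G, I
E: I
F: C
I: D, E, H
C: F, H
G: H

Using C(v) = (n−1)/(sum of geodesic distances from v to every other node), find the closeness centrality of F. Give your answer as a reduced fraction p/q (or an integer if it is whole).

Distances from F: C:1, D:4, E:4, G:3, H:2, I:3. Sum = 17.
n = 7, so closeness = 6/17.

6/17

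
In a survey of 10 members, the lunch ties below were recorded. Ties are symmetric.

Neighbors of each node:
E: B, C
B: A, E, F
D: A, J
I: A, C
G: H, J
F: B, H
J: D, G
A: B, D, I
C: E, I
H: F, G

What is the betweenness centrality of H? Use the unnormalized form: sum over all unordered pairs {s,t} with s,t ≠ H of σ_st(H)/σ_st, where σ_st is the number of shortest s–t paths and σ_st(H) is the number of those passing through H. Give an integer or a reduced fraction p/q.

Pairs whose geodesics pass through H — E–G: 1; C–G: 1/2; J–F: 1; G–F: 1; G–B: 1.
All other pairs contribute 0.
Summing the contributions gives betweenness(H) = 9/2.

9/2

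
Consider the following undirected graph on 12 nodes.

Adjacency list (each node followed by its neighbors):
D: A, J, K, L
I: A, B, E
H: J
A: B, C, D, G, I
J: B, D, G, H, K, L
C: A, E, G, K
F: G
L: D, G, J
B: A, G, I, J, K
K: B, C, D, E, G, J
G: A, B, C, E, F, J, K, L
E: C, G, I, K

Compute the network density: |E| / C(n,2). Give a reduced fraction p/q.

There are 25 edges and 12 nodes, so the maximum possible is C(12,2) = 66.
Density = 25/66.

25/66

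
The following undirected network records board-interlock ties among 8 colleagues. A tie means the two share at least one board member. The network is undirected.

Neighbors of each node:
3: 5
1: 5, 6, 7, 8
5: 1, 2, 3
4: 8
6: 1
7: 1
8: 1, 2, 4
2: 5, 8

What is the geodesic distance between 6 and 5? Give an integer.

2

One shortest route is 6 – 1 – 5, which uses 2 edges, and 6 and 5 are not directly tied, so nothing shorter exists. So d(6,5) = 2.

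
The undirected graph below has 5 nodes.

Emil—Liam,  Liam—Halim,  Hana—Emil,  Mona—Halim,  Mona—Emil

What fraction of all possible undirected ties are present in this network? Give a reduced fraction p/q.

There are 5 edges and 5 nodes, so the maximum possible is C(5,2) = 10.
Density = 5/10 = 1/2.

1/2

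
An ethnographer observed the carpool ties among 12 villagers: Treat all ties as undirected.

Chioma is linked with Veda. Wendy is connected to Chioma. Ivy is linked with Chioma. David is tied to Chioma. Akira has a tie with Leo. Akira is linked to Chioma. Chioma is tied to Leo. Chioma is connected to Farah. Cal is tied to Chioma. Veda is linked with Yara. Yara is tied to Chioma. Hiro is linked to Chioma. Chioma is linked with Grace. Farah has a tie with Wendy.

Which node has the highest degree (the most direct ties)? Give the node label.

Degrees — Akira:2, Cal:1, Chioma:11, David:1, Farah:2, Grace:1, Hiro:1, Ivy:1, Leo:2, Veda:2, Wendy:2, Yara:2.
The maximum is 11, attained only by Chioma.

Chioma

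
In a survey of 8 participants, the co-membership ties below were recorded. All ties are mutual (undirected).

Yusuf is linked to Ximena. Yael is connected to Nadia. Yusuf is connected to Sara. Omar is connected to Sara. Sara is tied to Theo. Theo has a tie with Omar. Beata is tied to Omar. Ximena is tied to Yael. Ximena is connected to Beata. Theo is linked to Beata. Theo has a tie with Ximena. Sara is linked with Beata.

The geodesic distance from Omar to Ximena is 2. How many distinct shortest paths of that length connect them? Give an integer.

The shortest distance is 2. The length-2 paths are: Omar–Beata–Ximena; Omar–Theo–Ximena.
That gives 2 distinct shortest paths.

2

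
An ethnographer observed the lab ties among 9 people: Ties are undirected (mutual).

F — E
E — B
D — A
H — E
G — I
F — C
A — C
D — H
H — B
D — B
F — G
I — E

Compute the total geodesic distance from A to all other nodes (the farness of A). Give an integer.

Distances from A: B:2, C:1, D:1, E:3, F:2, G:3, H:2, I:4.
Sum = 2 + 1 + 1 + 3 + 2 + 3 + 2 + 4 = 18.

18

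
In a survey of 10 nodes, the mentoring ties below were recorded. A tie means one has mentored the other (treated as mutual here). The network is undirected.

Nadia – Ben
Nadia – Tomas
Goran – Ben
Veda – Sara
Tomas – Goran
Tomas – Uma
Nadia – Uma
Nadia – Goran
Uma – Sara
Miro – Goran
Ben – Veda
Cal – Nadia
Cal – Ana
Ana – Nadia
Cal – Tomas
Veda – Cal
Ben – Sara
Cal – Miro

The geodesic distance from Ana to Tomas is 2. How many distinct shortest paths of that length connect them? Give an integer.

The shortest distance is 2. The length-2 paths are: Ana–Nadia–Tomas; Ana–Cal–Tomas.
That gives 2 distinct shortest paths.

2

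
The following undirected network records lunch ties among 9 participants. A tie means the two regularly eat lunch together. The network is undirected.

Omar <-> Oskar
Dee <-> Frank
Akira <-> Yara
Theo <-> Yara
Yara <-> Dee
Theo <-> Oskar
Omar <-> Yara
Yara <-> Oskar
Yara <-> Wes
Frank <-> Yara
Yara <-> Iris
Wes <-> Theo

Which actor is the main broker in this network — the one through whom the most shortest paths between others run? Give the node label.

Unnormalized betweenness of each node: Akira:0, Dee:0, Frank:0, Iris:0, Omar:0, Oskar:1/2, Theo:1/2, Wes:0, Yara:23.
Yara has the largest value, 23, making it the main broker — the node through which the most shortest paths run.

Yara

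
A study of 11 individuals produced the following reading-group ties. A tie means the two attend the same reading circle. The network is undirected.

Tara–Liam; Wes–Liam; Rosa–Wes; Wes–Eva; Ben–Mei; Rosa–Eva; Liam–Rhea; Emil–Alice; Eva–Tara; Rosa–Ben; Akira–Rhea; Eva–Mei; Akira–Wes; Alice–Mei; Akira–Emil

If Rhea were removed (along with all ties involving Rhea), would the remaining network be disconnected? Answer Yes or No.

No

Even without Rhea, every remaining node can still reach every other (the residual graph is connected), so Rhea is not a cut vertex.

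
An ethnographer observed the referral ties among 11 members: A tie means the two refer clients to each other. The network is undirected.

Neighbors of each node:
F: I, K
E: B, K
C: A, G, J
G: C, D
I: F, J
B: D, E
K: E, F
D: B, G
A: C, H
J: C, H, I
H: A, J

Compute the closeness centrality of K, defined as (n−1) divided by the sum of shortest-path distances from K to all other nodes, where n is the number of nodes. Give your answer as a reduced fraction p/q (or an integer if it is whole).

Distances from K: A:5, B:2, C:4, D:3, E:1, F:1, G:4, H:4, I:2, J:3. Sum = 29.
n = 11, so closeness = 10/29.

10/29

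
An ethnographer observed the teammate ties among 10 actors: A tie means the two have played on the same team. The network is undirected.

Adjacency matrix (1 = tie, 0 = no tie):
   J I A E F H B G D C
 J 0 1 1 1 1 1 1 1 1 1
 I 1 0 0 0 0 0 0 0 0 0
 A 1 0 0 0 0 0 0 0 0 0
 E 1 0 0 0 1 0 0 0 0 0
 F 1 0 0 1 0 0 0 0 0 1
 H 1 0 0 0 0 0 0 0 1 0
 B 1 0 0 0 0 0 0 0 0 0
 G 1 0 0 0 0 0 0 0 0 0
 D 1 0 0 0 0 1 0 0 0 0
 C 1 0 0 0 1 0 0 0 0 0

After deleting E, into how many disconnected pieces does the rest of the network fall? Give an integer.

1

E's neighbors (F and J) remain reachable from one another through other ties, so the rest of the network stays in one piece.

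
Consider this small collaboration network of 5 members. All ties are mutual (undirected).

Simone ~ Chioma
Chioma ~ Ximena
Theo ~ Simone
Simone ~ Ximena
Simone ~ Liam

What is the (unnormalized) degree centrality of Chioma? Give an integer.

2

Chioma is directly tied to Simone and Ximena. That is 2 neighbors, so the degree of Chioma is 2.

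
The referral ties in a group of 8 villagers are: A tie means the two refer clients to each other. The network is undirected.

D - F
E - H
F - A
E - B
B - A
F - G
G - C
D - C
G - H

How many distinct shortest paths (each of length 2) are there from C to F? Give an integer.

2

The shortest distance is 2. The length-2 paths are: C–D–F; C–G–F.
That gives 2 distinct shortest paths.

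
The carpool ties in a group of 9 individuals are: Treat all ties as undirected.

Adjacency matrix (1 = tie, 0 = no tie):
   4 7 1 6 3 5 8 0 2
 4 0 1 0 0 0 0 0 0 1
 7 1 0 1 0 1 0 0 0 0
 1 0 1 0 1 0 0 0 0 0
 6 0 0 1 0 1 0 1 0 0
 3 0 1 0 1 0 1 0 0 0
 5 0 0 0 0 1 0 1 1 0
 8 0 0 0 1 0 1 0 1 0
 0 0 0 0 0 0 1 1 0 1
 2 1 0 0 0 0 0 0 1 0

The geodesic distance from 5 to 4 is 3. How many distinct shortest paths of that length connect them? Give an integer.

2

The shortest distance is 3. The length-3 paths are: 5–0–2–4; 5–3–7–4.
That gives 2 distinct shortest paths.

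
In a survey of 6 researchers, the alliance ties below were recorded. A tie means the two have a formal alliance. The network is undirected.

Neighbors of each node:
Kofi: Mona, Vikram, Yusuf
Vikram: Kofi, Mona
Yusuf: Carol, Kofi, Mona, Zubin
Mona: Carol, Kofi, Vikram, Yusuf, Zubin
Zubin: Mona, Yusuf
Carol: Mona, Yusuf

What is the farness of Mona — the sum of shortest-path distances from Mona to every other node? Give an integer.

5

Distances from Mona: Carol:1, Kofi:1, Vikram:1, Yusuf:1, Zubin:1.
Sum = 1 + 1 + 1 + 1 + 1 = 5.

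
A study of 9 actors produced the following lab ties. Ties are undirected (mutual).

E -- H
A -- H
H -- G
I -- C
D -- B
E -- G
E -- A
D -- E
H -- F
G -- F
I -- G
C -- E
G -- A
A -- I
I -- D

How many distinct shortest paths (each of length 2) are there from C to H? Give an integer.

The shortest distance is 2, and the only length-2 path is C–E–H. So there is exactly 1 shortest path.

1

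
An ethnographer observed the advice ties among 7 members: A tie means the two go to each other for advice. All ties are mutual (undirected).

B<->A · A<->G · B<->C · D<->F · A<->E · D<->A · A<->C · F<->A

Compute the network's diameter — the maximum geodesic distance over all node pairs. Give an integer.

2

Eccentricity of each node (its greatest distance to any other): A:1, B:2, C:2, D:2, E:2, F:2, G:2.
The maximum eccentricity is 2, realized for instance by the pair B–G via B – A – G. So the diameter is 2.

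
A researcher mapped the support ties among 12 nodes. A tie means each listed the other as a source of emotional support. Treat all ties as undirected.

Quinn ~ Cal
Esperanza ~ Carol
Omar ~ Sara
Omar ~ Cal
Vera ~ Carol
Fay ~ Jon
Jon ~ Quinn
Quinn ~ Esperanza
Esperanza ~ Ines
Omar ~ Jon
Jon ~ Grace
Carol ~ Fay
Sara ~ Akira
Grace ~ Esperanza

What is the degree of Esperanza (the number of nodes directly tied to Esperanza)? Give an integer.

4

Esperanza is directly tied to Carol, Grace, Ines, and Quinn. That is 4 neighbors, so the degree of Esperanza is 4.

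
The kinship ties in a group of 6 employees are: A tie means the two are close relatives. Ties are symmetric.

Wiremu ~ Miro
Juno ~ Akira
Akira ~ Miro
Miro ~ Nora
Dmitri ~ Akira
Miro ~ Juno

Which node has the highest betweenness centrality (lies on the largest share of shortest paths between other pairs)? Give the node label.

Miro

Unnormalized betweenness of each node: Akira:4, Dmitri:0, Juno:0, Miro:7, Nora:0, Wiremu:0.
Miro has the largest value, 7, making it the main broker — the node through which the most shortest paths run.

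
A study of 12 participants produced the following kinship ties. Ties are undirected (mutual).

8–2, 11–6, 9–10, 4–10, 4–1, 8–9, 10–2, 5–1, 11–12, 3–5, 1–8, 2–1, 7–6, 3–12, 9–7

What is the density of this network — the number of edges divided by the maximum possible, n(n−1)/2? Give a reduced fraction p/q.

5/22

There are 15 edges and 12 nodes, so the maximum possible is C(12,2) = 66.
Density = 15/66 = 5/22.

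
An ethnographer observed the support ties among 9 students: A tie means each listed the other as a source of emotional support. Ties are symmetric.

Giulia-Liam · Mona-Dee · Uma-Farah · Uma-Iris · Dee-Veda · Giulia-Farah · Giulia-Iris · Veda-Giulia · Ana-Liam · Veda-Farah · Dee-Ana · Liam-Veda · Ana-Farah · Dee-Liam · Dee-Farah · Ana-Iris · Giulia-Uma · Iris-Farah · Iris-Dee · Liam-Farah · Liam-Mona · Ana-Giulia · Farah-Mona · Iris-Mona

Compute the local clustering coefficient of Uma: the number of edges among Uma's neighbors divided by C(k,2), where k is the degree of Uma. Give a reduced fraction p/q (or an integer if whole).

1

Uma's neighbors: Farah, Giulia, and Iris (k = 3).
Possible neighbor pairs: C(3,2) = 3. Edges among them: Farah–Giulia, Farah–Iris, Giulia–Iris → e = 3.
Clustering(Uma) = 3/3 = 1.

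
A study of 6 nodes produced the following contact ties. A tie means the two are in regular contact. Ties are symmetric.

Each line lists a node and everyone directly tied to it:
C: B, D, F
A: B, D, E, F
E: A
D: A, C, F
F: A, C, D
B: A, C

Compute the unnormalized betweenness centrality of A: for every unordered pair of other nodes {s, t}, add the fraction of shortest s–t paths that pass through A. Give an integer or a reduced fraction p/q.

5

Pairs whose geodesics pass through A — E–C: 3/3; E–D: 1; E–F: 1; E–B: 1; D–B: 1/2; F–B: 1/2.
All other pairs contribute 0.
Summing the contributions gives betweenness(A) = 5.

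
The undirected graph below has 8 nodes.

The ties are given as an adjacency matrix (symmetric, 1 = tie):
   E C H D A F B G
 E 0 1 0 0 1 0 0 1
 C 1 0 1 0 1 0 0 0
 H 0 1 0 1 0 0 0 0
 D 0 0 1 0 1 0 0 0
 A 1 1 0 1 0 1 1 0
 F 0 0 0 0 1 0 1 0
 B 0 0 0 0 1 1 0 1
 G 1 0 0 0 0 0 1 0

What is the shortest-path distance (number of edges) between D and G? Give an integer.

3

One shortest route is D – A – E – G, which uses 3 edges, and at distance 2 from D we only reach {B, C, E, F}, which does not include G. So d(D,G) = 3.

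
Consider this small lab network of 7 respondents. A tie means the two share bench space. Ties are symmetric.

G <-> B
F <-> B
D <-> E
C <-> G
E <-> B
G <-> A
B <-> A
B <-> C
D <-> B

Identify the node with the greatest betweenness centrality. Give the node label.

Unnormalized betweenness of each node: A:0, B:23/2, C:0, D:0, E:0, F:0, G:1/2.
B has the largest value, 23/2, making it the main broker — the node through which the most shortest paths run.

B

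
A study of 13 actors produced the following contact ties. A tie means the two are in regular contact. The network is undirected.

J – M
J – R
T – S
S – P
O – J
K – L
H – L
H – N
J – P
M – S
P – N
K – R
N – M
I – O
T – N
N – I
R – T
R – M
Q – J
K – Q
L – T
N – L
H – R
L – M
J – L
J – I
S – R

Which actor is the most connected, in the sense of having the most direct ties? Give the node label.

J

Degrees — H:3, I:3, J:7, K:3, L:6, M:5, N:6, O:2, P:3, Q:2, R:6, S:4, T:4.
The maximum is 7, attained only by J.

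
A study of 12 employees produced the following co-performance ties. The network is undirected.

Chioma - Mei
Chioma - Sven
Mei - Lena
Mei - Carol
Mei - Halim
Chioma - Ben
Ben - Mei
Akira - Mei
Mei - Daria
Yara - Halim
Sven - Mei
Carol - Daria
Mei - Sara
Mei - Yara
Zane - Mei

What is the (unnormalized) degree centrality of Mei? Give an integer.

Mei is directly tied to Akira, Ben, Carol, Chioma, Daria, Halim, Lena, Sara, Sven, Yara, and Zane. That is 11 neighbors, so the degree of Mei is 11.

11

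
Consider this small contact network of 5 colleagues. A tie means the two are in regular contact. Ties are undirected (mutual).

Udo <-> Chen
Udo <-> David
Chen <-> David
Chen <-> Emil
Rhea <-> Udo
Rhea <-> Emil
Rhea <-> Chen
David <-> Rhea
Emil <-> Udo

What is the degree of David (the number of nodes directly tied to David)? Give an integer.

3

David is directly tied to Chen, Rhea, and Udo. That is 3 neighbors, so the degree of David is 3.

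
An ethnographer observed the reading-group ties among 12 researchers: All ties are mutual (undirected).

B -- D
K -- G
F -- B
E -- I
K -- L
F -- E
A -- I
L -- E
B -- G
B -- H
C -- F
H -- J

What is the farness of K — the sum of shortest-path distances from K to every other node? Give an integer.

30

Distances from K: A:4, B:2, C:4, D:3, E:2, F:3, G:1, H:3, I:3, J:4, L:1.
Sum = 4 + 2 + 4 + 3 + 2 + 3 + 1 + 3 + 3 + 4 + 1 = 30.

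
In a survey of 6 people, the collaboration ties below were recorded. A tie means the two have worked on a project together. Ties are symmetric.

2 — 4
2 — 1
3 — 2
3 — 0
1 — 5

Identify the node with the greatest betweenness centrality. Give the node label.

Unnormalized betweenness of each node: 0:0, 1:4, 2:8, 3:4, 4:0, 5:0.
2 has the largest value, 8, making it the main broker — the node through which the most shortest paths run.

2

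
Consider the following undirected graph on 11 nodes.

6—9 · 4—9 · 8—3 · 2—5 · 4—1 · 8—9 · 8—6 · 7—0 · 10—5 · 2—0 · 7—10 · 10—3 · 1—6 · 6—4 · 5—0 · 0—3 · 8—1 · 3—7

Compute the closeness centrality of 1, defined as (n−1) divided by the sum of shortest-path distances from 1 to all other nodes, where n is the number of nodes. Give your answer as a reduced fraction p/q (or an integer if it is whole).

Distances from 1: 0:3, 2:4, 3:2, 4:1, 5:4, 6:1, 7:3, 8:1, 9:2, 10:3. Sum = 24.
n = 11, so closeness = 10/24 = 5/12.

5/12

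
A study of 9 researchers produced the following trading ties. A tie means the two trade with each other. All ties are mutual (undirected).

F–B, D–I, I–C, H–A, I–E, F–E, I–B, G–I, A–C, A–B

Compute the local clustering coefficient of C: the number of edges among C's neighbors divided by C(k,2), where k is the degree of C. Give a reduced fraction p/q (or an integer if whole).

C's neighbors: A and I (k = 2).
Possible neighbor pairs: C(2,2) = 1. Edges among them: none → e = 0.
Clustering(C) = 0/1.

0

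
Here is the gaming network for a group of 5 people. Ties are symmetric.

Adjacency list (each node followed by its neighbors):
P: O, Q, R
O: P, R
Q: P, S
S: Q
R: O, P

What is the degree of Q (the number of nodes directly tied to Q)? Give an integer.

Q is directly tied to P and S. That is 2 neighbors, so the degree of Q is 2.

2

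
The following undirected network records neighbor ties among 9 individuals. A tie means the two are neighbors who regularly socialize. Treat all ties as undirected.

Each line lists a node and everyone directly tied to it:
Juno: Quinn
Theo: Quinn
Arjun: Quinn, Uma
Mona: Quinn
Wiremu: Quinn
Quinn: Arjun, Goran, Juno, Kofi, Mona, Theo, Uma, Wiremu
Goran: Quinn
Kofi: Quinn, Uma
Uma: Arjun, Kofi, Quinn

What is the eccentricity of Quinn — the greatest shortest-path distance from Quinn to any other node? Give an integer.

1

Distances from Quinn: Arjun:1, Goran:1, Juno:1, Kofi:1, Mona:1, Theo:1, Uma:1, Wiremu:1.
The largest is 1 (to Juno, Kofi, Uma, Arjun, Wiremu, Goran, Theo, and Mona), so the eccentricity of Quinn is 1.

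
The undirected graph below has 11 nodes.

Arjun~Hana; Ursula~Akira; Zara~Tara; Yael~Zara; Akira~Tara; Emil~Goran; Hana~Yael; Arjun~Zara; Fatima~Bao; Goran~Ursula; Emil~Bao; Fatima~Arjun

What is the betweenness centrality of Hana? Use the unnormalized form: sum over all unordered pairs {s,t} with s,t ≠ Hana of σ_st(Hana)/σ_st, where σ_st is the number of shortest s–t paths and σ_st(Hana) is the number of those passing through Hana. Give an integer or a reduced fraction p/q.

Pairs whose geodesics pass through Hana — Yael–Emil: 1/2; Yael–Bao: 1/2; Yael–Fatima: 1/2; Yael–Arjun: 1/2.
All other pairs contribute 0.
Summing the contributions gives betweenness(Hana) = 2.

2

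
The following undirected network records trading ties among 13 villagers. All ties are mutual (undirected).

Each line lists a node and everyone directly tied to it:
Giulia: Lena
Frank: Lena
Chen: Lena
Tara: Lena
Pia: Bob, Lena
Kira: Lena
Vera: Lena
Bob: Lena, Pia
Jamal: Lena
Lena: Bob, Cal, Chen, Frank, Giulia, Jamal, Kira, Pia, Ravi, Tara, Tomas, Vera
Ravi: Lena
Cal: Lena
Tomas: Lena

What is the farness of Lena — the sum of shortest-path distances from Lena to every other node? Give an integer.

12

Distances from Lena: Bob:1, Cal:1, Chen:1, Frank:1, Giulia:1, Jamal:1, Kira:1, Pia:1, Ravi:1, Tara:1, Tomas:1, Vera:1.
Sum = 1 + 1 + 1 + 1 + 1 + 1 + 1 + 1 + 1 + 1 + 1 + 1 = 12.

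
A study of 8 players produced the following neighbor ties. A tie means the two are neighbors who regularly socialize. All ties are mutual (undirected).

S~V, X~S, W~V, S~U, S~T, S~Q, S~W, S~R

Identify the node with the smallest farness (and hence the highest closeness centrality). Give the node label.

Farness (sum of distances to all others) for each node — Q:13, R:13, S:7, T:13, U:13, V:12, W:12, X:13.
The smallest farness is 7, for S, so S has the highest closeness.

S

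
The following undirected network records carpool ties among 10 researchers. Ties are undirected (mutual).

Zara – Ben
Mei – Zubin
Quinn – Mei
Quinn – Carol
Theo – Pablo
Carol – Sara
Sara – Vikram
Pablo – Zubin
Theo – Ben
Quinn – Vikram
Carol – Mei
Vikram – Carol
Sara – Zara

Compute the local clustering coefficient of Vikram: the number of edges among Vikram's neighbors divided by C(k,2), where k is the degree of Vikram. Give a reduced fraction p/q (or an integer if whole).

2/3

Vikram's neighbors: Carol, Quinn, and Sara (k = 3).
Possible neighbor pairs: C(3,2) = 3. Edges among them: Carol–Quinn, Carol–Sara → e = 2.
Clustering(Vikram) = 2/3.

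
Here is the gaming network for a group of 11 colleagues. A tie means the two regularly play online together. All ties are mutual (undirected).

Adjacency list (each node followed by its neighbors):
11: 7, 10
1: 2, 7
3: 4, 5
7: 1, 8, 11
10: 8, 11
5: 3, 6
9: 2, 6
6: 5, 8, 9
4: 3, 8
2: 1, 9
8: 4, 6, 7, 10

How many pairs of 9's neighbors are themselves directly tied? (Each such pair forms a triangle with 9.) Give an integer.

0

9's neighbors are 2 and 6, but none of them are tied to each other, so no triangle contains 9.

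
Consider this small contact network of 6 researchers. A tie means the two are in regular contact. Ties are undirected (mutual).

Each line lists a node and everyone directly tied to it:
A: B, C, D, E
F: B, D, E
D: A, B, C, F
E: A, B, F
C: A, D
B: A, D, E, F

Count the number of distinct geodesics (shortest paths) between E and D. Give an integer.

3

The shortest distance is 2. The length-2 paths are: E–B–D; E–F–D; E–A–D.
That gives 3 distinct shortest paths.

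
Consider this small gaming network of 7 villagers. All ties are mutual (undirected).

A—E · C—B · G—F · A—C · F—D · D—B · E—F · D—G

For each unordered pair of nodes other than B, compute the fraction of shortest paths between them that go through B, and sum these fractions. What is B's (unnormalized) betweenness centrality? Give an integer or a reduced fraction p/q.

Pairs whose geodesics pass through B — A–D: 1/2; C–D: 1; C–G: 1; C–F: 1/2.
All other pairs contribute 0.
Summing the contributions gives betweenness(B) = 3.

3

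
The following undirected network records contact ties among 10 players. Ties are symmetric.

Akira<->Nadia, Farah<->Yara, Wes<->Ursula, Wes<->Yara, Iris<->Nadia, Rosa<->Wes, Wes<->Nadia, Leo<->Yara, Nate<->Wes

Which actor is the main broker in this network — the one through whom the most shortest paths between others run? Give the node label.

Wes

Unnormalized betweenness of each node: Akira:0, Farah:0, Iris:0, Leo:0, Nadia:15, Nate:0, Rosa:0, Ursula:0, Wes:30, Yara:15.
Wes has the largest value, 30, making it the main broker — the node through which the most shortest paths run.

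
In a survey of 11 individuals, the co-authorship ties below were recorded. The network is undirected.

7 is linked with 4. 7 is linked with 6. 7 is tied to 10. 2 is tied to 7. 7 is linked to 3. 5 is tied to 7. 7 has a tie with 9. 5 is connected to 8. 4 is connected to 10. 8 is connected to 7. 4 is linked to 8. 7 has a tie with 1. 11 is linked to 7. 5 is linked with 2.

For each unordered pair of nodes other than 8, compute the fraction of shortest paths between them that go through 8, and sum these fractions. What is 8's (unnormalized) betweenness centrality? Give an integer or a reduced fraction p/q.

Pairs whose geodesics pass through 8 — 4–5: 1/2.
All other pairs contribute 0.
Summing the contributions gives betweenness(8) = 1/2.

1/2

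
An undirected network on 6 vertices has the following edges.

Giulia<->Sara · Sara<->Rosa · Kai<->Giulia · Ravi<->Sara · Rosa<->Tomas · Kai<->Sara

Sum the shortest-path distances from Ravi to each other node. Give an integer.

10

Distances from Ravi: Giulia:2, Kai:2, Rosa:2, Sara:1, Tomas:3.
Sum = 2 + 2 + 2 + 1 + 3 = 10.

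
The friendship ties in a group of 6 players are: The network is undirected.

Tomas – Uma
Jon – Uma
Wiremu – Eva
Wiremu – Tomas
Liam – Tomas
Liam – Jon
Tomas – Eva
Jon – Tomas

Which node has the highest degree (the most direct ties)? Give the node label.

Tomas

Degrees — Eva:2, Jon:3, Liam:2, Tomas:5, Uma:2, Wiremu:2.
The maximum is 5, attained only by Tomas.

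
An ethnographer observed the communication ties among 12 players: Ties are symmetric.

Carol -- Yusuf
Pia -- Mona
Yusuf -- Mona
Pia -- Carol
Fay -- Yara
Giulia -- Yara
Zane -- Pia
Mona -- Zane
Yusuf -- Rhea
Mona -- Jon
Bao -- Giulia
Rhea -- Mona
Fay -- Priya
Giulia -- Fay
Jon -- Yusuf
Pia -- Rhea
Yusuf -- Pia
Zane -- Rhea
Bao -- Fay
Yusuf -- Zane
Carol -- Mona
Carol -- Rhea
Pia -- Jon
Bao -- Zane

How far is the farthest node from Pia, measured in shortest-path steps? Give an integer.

Distances from Pia: Bao:2, Carol:1, Fay:3, Giulia:3, Jon:1, Mona:1, Priya:4, Rhea:1, Yara:4, Yusuf:1, Zane:1.
The largest is 4 (to Priya and Yara), so the eccentricity of Pia is 4.

4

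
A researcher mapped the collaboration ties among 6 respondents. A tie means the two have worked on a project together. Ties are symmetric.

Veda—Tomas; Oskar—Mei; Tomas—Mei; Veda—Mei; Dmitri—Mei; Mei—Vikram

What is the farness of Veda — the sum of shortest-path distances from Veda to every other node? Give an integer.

Distances from Veda: Dmitri:2, Mei:1, Oskar:2, Tomas:1, Vikram:2.
Sum = 2 + 1 + 2 + 1 + 2 = 8.

8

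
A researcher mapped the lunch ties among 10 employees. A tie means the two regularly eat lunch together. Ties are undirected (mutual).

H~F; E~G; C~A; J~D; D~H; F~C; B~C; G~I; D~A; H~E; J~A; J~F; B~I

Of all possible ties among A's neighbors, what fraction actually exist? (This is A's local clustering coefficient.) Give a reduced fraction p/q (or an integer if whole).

A's neighbors: C, D, and J (k = 3).
Possible neighbor pairs: C(3,2) = 3. Edges among them: D–J → e = 1.
Clustering(A) = 1/3.

1/3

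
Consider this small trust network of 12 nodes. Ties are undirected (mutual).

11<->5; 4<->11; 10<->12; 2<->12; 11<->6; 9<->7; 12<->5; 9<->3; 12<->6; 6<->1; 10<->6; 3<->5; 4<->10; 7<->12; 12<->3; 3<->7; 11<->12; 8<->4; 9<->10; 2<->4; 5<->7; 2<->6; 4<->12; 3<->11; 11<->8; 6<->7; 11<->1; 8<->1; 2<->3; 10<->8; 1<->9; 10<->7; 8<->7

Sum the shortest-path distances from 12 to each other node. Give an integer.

14

Distances from 12: 1:2, 2:1, 3:1, 4:1, 5:1, 6:1, 7:1, 8:2, 9:2, 10:1, 11:1.
Sum = 2 + 1 + 1 + 1 + 1 + 1 + 1 + 2 + 2 + 1 + 1 = 14.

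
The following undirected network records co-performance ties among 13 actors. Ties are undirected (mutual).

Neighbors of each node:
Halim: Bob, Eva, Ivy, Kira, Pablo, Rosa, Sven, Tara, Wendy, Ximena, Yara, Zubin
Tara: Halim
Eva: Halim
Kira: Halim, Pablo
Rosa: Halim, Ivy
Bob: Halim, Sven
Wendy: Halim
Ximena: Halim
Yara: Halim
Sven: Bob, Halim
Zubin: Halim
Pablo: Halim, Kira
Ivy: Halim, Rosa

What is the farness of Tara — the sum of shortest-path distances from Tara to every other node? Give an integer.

23

Distances from Tara: Bob:2, Eva:2, Halim:1, Ivy:2, Kira:2, Pablo:2, Rosa:2, Sven:2, Wendy:2, Ximena:2, Yara:2, Zubin:2.
Sum = 2 + 2 + 1 + 2 + 2 + 2 + 2 + 2 + 2 + 2 + 2 + 2 = 23.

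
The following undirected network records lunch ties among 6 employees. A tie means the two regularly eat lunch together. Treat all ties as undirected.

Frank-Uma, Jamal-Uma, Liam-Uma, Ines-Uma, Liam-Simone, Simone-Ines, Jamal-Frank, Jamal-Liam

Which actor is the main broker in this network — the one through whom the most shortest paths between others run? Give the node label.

Unnormalized betweenness of each node: Frank:0, Ines:5/6, Jamal:5/6, Liam:13/6, Simone:1/2, Uma:11/3.
Uma has the largest value, 11/3, making it the main broker — the node through which the most shortest paths run.

Uma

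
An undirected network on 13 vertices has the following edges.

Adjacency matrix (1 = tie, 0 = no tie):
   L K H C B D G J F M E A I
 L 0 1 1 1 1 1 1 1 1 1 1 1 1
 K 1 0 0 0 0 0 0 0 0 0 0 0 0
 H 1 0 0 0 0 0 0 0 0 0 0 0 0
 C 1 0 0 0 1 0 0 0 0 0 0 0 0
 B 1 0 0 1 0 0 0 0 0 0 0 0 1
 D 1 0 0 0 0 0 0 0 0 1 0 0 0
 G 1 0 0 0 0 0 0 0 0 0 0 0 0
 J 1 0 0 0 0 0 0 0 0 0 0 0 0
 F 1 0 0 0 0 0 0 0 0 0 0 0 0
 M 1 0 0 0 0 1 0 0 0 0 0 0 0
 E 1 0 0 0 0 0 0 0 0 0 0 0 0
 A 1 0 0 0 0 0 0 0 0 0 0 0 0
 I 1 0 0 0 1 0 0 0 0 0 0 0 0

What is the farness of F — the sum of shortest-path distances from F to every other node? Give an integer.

Distances from F: A:2, B:2, C:2, D:2, E:2, G:2, H:2, I:2, J:2, K:2, L:1, M:2.
Sum = 2 + 2 + 2 + 2 + 2 + 2 + 2 + 2 + 2 + 2 + 1 + 2 = 23.

23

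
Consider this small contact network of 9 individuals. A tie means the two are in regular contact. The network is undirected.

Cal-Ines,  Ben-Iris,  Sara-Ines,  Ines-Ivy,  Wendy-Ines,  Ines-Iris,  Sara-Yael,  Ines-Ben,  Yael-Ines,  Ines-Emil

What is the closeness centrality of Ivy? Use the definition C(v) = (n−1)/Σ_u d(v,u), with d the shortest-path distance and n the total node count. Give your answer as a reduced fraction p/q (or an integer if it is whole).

8/15

Distances from Ivy: Ben:2, Cal:2, Emil:2, Ines:1, Iris:2, Sara:2, Wendy:2, Yael:2. Sum = 15.
n = 9, so closeness = 8/15.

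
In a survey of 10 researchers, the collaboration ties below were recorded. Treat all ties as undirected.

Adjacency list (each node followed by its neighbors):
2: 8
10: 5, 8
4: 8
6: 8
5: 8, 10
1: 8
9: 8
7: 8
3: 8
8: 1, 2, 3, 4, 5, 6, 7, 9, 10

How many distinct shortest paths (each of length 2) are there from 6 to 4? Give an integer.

The shortest distance is 2, and the only length-2 path is 6–8–4. So there is exactly 1 shortest path.

1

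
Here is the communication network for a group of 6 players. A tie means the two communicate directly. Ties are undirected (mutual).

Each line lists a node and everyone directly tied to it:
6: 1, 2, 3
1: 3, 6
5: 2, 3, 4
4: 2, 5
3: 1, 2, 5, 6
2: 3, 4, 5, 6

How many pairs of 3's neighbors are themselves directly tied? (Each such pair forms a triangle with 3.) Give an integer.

3

3's neighbors: 1, 2, 5, and 6.
Neighbor pairs that are themselves tied: 3–1–6; 3–2–5; 3–2–6. Each forms one triangle with 3, for 3 in total.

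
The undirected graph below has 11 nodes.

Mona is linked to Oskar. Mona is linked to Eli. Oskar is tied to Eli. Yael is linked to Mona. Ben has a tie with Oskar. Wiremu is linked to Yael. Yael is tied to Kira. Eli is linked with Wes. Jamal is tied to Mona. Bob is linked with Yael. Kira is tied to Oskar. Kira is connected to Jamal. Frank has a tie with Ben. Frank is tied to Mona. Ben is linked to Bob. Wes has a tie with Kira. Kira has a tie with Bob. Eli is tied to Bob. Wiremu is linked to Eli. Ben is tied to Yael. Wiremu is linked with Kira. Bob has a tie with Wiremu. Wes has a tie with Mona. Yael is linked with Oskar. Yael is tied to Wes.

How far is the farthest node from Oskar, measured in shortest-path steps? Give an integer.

Distances from Oskar: Ben:1, Bob:2, Eli:1, Frank:2, Jamal:2, Kira:1, Mona:1, Wes:2, Wiremu:2, Yael:1.
The largest is 2 (to Wes, Bob, Wiremu, Jamal, and Frank), so the eccentricity of Oskar is 2.

2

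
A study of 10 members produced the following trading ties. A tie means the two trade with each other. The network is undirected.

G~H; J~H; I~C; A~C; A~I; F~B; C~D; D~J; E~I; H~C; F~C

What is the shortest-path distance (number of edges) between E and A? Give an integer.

One shortest route is E – I – A, which uses 2 edges, and E and A are not directly tied, so nothing shorter exists. So d(E,A) = 2.

2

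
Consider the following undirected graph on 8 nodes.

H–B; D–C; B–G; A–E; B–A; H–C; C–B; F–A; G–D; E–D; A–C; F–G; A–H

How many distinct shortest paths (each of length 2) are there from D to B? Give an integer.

2

The shortest distance is 2. The length-2 paths are: D–C–B; D–G–B.
That gives 2 distinct shortest paths.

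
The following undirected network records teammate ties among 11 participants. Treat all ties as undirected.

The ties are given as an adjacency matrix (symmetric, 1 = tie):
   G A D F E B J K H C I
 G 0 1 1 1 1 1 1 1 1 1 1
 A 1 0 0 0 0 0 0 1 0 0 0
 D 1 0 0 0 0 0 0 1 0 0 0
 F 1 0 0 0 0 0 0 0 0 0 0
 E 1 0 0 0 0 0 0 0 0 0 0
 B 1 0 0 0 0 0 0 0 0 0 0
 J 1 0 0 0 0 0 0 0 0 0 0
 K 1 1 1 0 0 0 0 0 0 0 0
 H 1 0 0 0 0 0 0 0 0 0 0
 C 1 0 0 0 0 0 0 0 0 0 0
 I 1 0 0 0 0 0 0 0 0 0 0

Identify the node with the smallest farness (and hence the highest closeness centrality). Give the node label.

G

Farness (sum of distances to all others) for each node — A:18, B:19, C:19, D:18, E:19, F:19, G:10, H:19, I:19, J:19, K:17.
The smallest farness is 10, for G, so G has the highest closeness.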